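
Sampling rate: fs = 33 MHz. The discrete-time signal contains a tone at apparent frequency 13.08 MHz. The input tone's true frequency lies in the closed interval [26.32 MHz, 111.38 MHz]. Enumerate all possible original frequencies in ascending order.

Frequencies that alias to 13.08 MHz are k·fs ± 13.08 MHz for integer k ≥ 0.
k=0: 13.08 MHz.
k=1: 19.92 MHz, 46.08 MHz.
k=2: 52.92 MHz, 79.08 MHz.
k=3: 85.92 MHz, 112.08 MHz.
k=4: 118.92 MHz, 145.08 MHz.
Within [26.32 MHz, 111.38 MHz]: 46.08 MHz, 52.92 MHz, 79.08 MHz, 85.92 MHz.

46.08 MHz, 52.92 MHz, 79.08 MHz, 85.92 MHz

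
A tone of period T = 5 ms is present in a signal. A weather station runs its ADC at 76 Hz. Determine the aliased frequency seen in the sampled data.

T = 5 ms → f = 1/T = 200 Hz.
200 Hz mod fs = 48 Hz.
48 Hz > fs/2 = 38 Hz, folds to fs − 48 Hz = 28 Hz.

28 Hz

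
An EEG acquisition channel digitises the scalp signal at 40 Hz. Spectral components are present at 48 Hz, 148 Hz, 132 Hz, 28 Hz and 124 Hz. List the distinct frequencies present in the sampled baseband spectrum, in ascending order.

fs/2 = 20 Hz.
48 Hz mod fs = 8 Hz.
8 Hz ≤ fs/2 = 20 Hz, appears at 8 Hz.
148 Hz mod fs = 28 Hz.
28 Hz > fs/2 = 20 Hz, folds to fs − 28 Hz = 12 Hz.
132 Hz mod fs = 12 Hz.
12 Hz ≤ fs/2 = 20 Hz, appears at 12 Hz.
28 Hz > fs/2 = 20 Hz, folds to fs − 28 Hz = 12 Hz.
124 Hz mod fs = 4 Hz.
4 Hz ≤ fs/2 = 20 Hz, appears at 4 Hz.
Distinct values: {4 Hz, 8 Hz, 12 Hz}.

4 Hz, 8 Hz, 12 Hz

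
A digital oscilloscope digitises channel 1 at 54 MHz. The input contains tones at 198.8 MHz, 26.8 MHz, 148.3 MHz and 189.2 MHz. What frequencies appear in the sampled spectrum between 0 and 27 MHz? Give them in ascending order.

fs/2 = 27 MHz.
198.8 MHz mod fs = 36.8 MHz.
36.8 MHz > fs/2 = 27 MHz, folds to fs − 36.8 MHz = 17.2 MHz.
26.8 MHz ≤ fs/2 = 27 MHz, passes unchanged.
148.3 MHz mod fs = 40.3 MHz.
40.3 MHz > fs/2 = 27 MHz, folds to fs − 40.3 MHz = 13.7 MHz.
189.2 MHz mod fs = 27.2 MHz.
27.2 MHz > fs/2 = 27 MHz, folds to fs − 27.2 MHz = 26.8 MHz.
Distinct values: {13.7 MHz, 17.2 MHz, 26.8 MHz}.

13.7 MHz, 17.2 MHz, 26.8 MHz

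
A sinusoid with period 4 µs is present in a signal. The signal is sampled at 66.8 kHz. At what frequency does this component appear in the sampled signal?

17.2 kHz

T = 4 µs → f = 1/T = 250 kHz.
250 kHz mod fs = 49.6 kHz.
49.6 kHz > fs/2 = 33.4 kHz, folds to fs − 49.6 kHz = 17.2 kHz.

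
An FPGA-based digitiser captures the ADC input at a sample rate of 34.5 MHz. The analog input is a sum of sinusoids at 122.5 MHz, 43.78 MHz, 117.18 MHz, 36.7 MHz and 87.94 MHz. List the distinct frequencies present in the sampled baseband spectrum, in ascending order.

2.2 MHz, 9.28 MHz, 13.68 MHz, 15.5 MHz, 15.56 MHz

fs/2 = 17.25 MHz.
122.5 MHz mod fs = 19 MHz.
19 MHz > fs/2 = 17.25 MHz, folds to fs − 19 MHz = 15.5 MHz.
43.78 MHz mod fs = 9.28 MHz.
9.28 MHz ≤ fs/2 = 17.25 MHz, appears at 9.28 MHz.
117.18 MHz mod fs = 13.68 MHz.
13.68 MHz ≤ fs/2 = 17.25 MHz, appears at 13.68 MHz.
36.7 MHz mod fs = 2.2 MHz.
2.2 MHz ≤ fs/2 = 17.25 MHz, appears at 2.2 MHz.
87.94 MHz mod fs = 18.94 MHz.
18.94 MHz > fs/2 = 17.25 MHz, folds to fs − 18.94 MHz = 15.56 MHz.
Distinct values: {2.2 MHz, 9.28 MHz, 13.68 MHz, 15.5 MHz, 15.56 MHz}.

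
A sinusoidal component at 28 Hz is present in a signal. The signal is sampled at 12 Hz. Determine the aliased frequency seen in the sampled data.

4 Hz

28 Hz mod fs = 4 Hz.
4 Hz ≤ fs/2 = 6 Hz, appears at 4 Hz.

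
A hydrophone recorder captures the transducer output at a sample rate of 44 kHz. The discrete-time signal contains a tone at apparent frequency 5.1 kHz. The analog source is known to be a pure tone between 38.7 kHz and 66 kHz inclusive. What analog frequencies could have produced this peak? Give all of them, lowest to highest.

Frequencies that alias to 5.1 kHz are k·fs ± 5.1 kHz for integer k ≥ 0.
k=0: 5.1 kHz.
k=1: 38.9 kHz, 49.1 kHz.
k=2: 82.9 kHz, 93.1 kHz.
Within [38.7 kHz, 66 kHz]: 38.9 kHz, 49.1 kHz.

38.9 kHz, 49.1 kHz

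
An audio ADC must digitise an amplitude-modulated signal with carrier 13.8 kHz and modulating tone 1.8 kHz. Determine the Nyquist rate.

AM sidebands sit at fc ± fm = 12 kHz and 15.6 kHz.
Highest-frequency component: 15.6 kHz.
Nyquist rate = 2 × 15.6 kHz = 31.2 kHz.

31.2 kHz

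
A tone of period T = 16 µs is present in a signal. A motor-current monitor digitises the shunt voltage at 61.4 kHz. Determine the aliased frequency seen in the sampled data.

T = 16 µs → f = 1/T = 62.5 kHz.
62.5 kHz mod fs = 1.1 kHz.
1.1 kHz ≤ fs/2 = 30.7 kHz, appears at 1.1 kHz.

1.1 kHz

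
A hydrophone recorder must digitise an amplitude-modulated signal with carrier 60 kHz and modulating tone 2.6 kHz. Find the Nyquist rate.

AM sidebands sit at fc ± fm = 57.4 kHz and 62.6 kHz.
Highest-frequency component: 62.6 kHz.
Nyquist rate = 2 × 62.6 kHz = 125.2 kHz.

125.2 kHz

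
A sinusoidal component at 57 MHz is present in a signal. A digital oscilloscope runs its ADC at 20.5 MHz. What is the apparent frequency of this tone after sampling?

57 MHz mod fs = 16 MHz.
16 MHz > fs/2 = 10.25 MHz, folds to fs − 16 MHz = 4.5 MHz.

4.5 MHz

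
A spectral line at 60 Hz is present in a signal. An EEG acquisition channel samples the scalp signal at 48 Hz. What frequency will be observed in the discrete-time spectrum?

60 Hz mod fs = 12 Hz.
12 Hz ≤ fs/2 = 24 Hz, appears at 12 Hz.

12 Hz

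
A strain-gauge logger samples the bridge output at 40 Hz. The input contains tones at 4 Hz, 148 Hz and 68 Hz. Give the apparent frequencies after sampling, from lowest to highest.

4 Hz, 12 Hz

fs/2 = 20 Hz.
4 Hz ≤ fs/2 = 20 Hz, passes unchanged.
148 Hz mod fs = 28 Hz.
28 Hz > fs/2 = 20 Hz, folds to fs − 28 Hz = 12 Hz.
68 Hz mod fs = 28 Hz.
28 Hz > fs/2 = 20 Hz, folds to fs − 28 Hz = 12 Hz.
Distinct values: {4 Hz, 12 Hz}.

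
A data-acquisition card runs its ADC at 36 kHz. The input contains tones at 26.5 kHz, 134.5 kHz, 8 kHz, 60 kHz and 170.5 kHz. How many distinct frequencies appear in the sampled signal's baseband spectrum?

3

fs/2 = 18 kHz.
26.5 kHz > fs/2 = 18 kHz, folds to fs − 26.5 kHz = 9.5 kHz.
134.5 kHz mod fs = 26.5 kHz.
26.5 kHz > fs/2 = 18 kHz, folds to fs − 26.5 kHz = 9.5 kHz.
8 kHz ≤ fs/2 = 18 kHz, passes unchanged.
60 kHz mod fs = 24 kHz.
24 kHz > fs/2 = 18 kHz, folds to fs − 24 kHz = 12 kHz.
170.5 kHz mod fs = 26.5 kHz.
26.5 kHz > fs/2 = 18 kHz, folds to fs − 26.5 kHz = 9.5 kHz.
Distinct values: {8 kHz, 9.5 kHz, 12 kHz} → 3.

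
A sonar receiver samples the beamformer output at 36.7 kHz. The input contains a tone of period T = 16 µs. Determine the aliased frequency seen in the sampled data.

10.9 kHz

T = 16 µs → f = 1/T = 62.5 kHz.
62.5 kHz mod fs = 25.8 kHz.
25.8 kHz > fs/2 = 18.35 kHz, folds to fs − 25.8 kHz = 10.9 kHz.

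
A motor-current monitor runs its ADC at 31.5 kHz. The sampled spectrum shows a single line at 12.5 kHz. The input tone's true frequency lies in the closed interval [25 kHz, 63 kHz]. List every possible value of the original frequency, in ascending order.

Frequencies that alias to 12.5 kHz are k·fs ± 12.5 kHz for integer k ≥ 0.
k=0: 12.5 kHz.
k=1: 19 kHz, 44 kHz.
k=2: 50.5 kHz, 75.5 kHz.
k=3: 82 kHz, 107 kHz.
Within [25 kHz, 63 kHz]: 44 kHz, 50.5 kHz.

44 kHz, 50.5 kHz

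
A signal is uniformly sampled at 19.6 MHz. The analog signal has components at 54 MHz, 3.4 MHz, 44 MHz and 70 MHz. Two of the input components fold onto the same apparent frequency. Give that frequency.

4.8 MHz

fs/2 = 9.8 MHz.
54 MHz mod fs = 14.8 MHz.
14.8 MHz > fs/2 = 9.8 MHz, folds to fs − 14.8 MHz = 4.8 MHz.
3.4 MHz ≤ fs/2 = 9.8 MHz, passes unchanged.
44 MHz mod fs = 4.8 MHz.
4.8 MHz ≤ fs/2 = 9.8 MHz, appears at 4.8 MHz.
70 MHz mod fs = 11.2 MHz.
11.2 MHz > fs/2 = 9.8 MHz, folds to fs − 11.2 MHz = 8.4 MHz.
44 MHz and 54 MHz both map to 4.8 MHz.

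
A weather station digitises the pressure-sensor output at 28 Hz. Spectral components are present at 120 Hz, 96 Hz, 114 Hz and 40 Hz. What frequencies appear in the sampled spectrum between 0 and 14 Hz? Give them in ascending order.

2 Hz, 8 Hz, 12 Hz

fs/2 = 14 Hz.
120 Hz mod fs = 8 Hz.
8 Hz ≤ fs/2 = 14 Hz, appears at 8 Hz.
96 Hz mod fs = 12 Hz.
12 Hz ≤ fs/2 = 14 Hz, appears at 12 Hz.
114 Hz mod fs = 2 Hz.
2 Hz ≤ fs/2 = 14 Hz, appears at 2 Hz.
40 Hz mod fs = 12 Hz.
12 Hz ≤ fs/2 = 14 Hz, appears at 12 Hz.
Distinct values: {2 Hz, 8 Hz, 12 Hz}.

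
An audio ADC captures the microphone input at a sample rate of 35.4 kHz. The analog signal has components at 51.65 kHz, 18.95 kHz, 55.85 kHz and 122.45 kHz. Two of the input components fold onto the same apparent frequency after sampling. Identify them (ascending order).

51.65 kHz, 122.45 kHz

fs/2 = 17.7 kHz.
51.65 kHz mod fs = 16.25 kHz.
16.25 kHz ≤ fs/2 = 17.7 kHz, appears at 16.25 kHz.
18.95 kHz > fs/2 = 17.7 kHz, folds to fs − 18.95 kHz = 16.45 kHz.
55.85 kHz mod fs = 20.45 kHz.
20.45 kHz > fs/2 = 17.7 kHz, folds to fs − 20.45 kHz = 14.95 kHz.
122.45 kHz mod fs = 16.25 kHz.
16.25 kHz ≤ fs/2 = 17.7 kHz, appears at 16.25 kHz.
51.65 kHz and 122.45 kHz both map to 16.25 kHz.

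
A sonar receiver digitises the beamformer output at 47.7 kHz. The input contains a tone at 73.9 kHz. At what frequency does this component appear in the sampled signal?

73.9 kHz mod fs = 26.2 kHz.
26.2 kHz > fs/2 = 23.85 kHz, folds to fs − 26.2 kHz = 21.5 kHz.

21.5 kHz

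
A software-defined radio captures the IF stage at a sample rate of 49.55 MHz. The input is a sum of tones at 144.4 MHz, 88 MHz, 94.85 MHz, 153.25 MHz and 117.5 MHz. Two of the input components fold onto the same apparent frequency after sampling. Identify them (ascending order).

94.85 MHz, 144.4 MHz

fs/2 = 24.775 MHz.
144.4 MHz mod fs = 45.3 MHz.
45.3 MHz > fs/2 = 24.775 MHz, folds to fs − 45.3 MHz = 4.25 MHz.
88 MHz mod fs = 38.45 MHz.
38.45 MHz > fs/2 = 24.775 MHz, folds to fs − 38.45 MHz = 11.1 MHz.
94.85 MHz mod fs = 45.3 MHz.
45.3 MHz > fs/2 = 24.775 MHz, folds to fs − 45.3 MHz = 4.25 MHz.
153.25 MHz mod fs = 4.6 MHz.
4.6 MHz ≤ fs/2 = 24.775 MHz, appears at 4.6 MHz.
117.5 MHz mod fs = 18.4 MHz.
18.4 MHz ≤ fs/2 = 24.775 MHz, appears at 18.4 MHz.
94.85 MHz and 144.4 MHz both map to 4.25 MHz.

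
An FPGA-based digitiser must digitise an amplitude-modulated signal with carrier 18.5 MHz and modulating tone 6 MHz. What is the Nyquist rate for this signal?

AM sidebands sit at fc ± fm = 12.5 MHz and 24.5 MHz.
Highest-frequency component: 24.5 MHz.
Nyquist rate = 2 × 24.5 MHz = 49 MHz.

49 MHz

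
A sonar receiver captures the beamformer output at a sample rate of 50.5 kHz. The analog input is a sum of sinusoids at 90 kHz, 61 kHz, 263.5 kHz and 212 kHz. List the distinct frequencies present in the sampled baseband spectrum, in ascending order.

fs/2 = 25.25 kHz.
90 kHz mod fs = 39.5 kHz.
39.5 kHz > fs/2 = 25.25 kHz, folds to fs − 39.5 kHz = 11 kHz.
61 kHz mod fs = 10.5 kHz.
10.5 kHz ≤ fs/2 = 25.25 kHz, appears at 10.5 kHz.
263.5 kHz mod fs = 11 kHz.
11 kHz ≤ fs/2 = 25.25 kHz, appears at 11 kHz.
212 kHz mod fs = 10 kHz.
10 kHz ≤ fs/2 = 25.25 kHz, appears at 10 kHz.
Distinct values: {10 kHz, 10.5 kHz, 11 kHz}.

10 kHz, 10.5 kHz, 11 kHz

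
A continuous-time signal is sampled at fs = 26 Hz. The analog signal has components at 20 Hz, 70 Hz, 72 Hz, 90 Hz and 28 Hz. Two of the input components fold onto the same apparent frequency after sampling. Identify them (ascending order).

fs/2 = 13 Hz.
20 Hz > fs/2 = 13 Hz, folds to fs − 20 Hz = 6 Hz.
70 Hz mod fs = 18 Hz.
18 Hz > fs/2 = 13 Hz, folds to fs − 18 Hz = 8 Hz.
72 Hz mod fs = 20 Hz.
20 Hz > fs/2 = 13 Hz, folds to fs − 20 Hz = 6 Hz.
90 Hz mod fs = 12 Hz.
12 Hz ≤ fs/2 = 13 Hz, appears at 12 Hz.
28 Hz mod fs = 2 Hz.
2 Hz ≤ fs/2 = 13 Hz, appears at 2 Hz.
20 Hz and 72 Hz both map to 6 Hz.

20 Hz, 72 Hz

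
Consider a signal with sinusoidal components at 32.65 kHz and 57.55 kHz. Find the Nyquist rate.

Highest-frequency component: 57.55 kHz.
Nyquist rate = 2 × 57.55 kHz = 115.1 kHz.

115.1 kHz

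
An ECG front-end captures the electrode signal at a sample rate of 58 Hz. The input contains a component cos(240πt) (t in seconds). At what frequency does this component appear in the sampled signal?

4 Hz

ω = 240π rad/s → f = ω/(2π) = 120 Hz.
120 Hz mod fs = 4 Hz.
4 Hz ≤ fs/2 = 29 Hz, appears at 4 Hz.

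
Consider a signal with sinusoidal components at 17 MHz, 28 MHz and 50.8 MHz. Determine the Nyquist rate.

101.6 MHz

Highest-frequency component: 50.8 MHz.
Nyquist rate = 2 × 50.8 MHz = 101.6 MHz.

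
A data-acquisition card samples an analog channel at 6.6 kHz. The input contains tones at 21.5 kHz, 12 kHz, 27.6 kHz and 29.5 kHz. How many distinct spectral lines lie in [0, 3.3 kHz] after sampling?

3

fs/2 = 3.3 kHz.
21.5 kHz mod fs = 1.7 kHz.
1.7 kHz ≤ fs/2 = 3.3 kHz, appears at 1.7 kHz.
12 kHz mod fs = 5.4 kHz.
5.4 kHz > fs/2 = 3.3 kHz, folds to fs − 5.4 kHz = 1.2 kHz.
27.6 kHz mod fs = 1.2 kHz.
1.2 kHz ≤ fs/2 = 3.3 kHz, appears at 1.2 kHz.
29.5 kHz mod fs = 3.1 kHz.
3.1 kHz ≤ fs/2 = 3.3 kHz, appears at 3.1 kHz.
Distinct values: {1.2 kHz, 1.7 kHz, 3.1 kHz} → 3.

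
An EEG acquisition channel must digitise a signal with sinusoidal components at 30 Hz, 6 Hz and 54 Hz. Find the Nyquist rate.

108 Hz

Highest-frequency component: 54 Hz.
Nyquist rate = 2 × 54 Hz = 108 Hz.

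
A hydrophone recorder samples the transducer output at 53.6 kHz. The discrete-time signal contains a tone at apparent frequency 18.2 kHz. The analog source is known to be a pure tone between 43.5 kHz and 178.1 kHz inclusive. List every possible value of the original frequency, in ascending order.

Frequencies that alias to 18.2 kHz are k·fs ± 18.2 kHz for integer k ≥ 0.
k=0: 18.2 kHz.
k=1: 35.4 kHz, 71.8 kHz.
k=2: 89 kHz, 125.4 kHz.
k=3: 142.6 kHz, 179 kHz.
k=4: 196.2 kHz, 232.6 kHz.
Within [43.5 kHz, 178.1 kHz]: 71.8 kHz, 89 kHz, 125.4 kHz, 142.6 kHz.

71.8 kHz, 89 kHz, 125.4 kHz, 142.6 kHz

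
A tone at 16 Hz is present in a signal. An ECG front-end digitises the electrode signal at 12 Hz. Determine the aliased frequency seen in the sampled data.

4 Hz

16 Hz mod fs = 4 Hz.
4 Hz ≤ fs/2 = 6 Hz, appears at 4 Hz.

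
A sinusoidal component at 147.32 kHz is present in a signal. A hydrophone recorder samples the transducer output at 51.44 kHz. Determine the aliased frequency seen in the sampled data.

147.32 kHz mod fs = 44.44 kHz.
44.44 kHz > fs/2 = 25.72 kHz, folds to fs − 44.44 kHz = 7 kHz.

7 kHz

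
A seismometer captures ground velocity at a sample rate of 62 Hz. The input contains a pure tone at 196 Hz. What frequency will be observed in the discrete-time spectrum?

196 Hz mod fs = 10 Hz.
10 Hz ≤ fs/2 = 31 Hz, appears at 10 Hz.

10 Hz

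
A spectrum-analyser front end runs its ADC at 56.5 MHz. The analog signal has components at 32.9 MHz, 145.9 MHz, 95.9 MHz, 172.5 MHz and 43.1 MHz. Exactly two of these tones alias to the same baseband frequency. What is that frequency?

23.6 MHz

fs/2 = 28.25 MHz.
32.9 MHz > fs/2 = 28.25 MHz, folds to fs − 32.9 MHz = 23.6 MHz.
145.9 MHz mod fs = 32.9 MHz.
32.9 MHz > fs/2 = 28.25 MHz, folds to fs − 32.9 MHz = 23.6 MHz.
95.9 MHz mod fs = 39.4 MHz.
39.4 MHz > fs/2 = 28.25 MHz, folds to fs − 39.4 MHz = 17.1 MHz.
172.5 MHz mod fs = 3 MHz.
3 MHz ≤ fs/2 = 28.25 MHz, appears at 3 MHz.
43.1 MHz > fs/2 = 28.25 MHz, folds to fs − 43.1 MHz = 13.4 MHz.
32.9 MHz and 145.9 MHz both map to 23.6 MHz.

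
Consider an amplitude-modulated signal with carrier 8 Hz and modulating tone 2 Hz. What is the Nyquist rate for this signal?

AM sidebands sit at fc ± fm = 6 Hz and 10 Hz.
Highest-frequency component: 10 Hz.
Nyquist rate = 2 × 10 Hz = 20 Hz.

20 Hz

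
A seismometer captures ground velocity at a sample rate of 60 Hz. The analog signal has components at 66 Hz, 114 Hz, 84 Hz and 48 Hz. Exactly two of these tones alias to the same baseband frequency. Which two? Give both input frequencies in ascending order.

66 Hz, 114 Hz

fs/2 = 30 Hz.
66 Hz mod fs = 6 Hz.
6 Hz ≤ fs/2 = 30 Hz, appears at 6 Hz.
114 Hz mod fs = 54 Hz.
54 Hz > fs/2 = 30 Hz, folds to fs − 54 Hz = 6 Hz.
84 Hz mod fs = 24 Hz.
24 Hz ≤ fs/2 = 30 Hz, appears at 24 Hz.
48 Hz > fs/2 = 30 Hz, folds to fs − 48 Hz = 12 Hz.
66 Hz and 114 Hz both map to 6 Hz.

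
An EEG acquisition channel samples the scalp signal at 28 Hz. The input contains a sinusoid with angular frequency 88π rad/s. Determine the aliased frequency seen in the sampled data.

ω = 88π rad/s → f = ω/(2π) = 44 Hz.
44 Hz mod fs = 16 Hz.
16 Hz > fs/2 = 14 Hz, folds to fs − 16 Hz = 12 Hz.

12 Hz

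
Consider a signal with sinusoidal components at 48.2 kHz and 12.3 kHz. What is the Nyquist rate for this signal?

96.4 kHz

Highest-frequency component: 48.2 kHz.
Nyquist rate = 2 × 48.2 kHz = 96.4 kHz.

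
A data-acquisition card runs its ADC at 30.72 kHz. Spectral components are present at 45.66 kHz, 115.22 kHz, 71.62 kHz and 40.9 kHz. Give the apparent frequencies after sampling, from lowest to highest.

7.66 kHz, 10.18 kHz, 14.94 kHz

fs/2 = 15.36 kHz.
45.66 kHz mod fs = 14.94 kHz.
14.94 kHz ≤ fs/2 = 15.36 kHz, appears at 14.94 kHz.
115.22 kHz mod fs = 23.06 kHz.
23.06 kHz > fs/2 = 15.36 kHz, folds to fs − 23.06 kHz = 7.66 kHz.
71.62 kHz mod fs = 10.18 kHz.
10.18 kHz ≤ fs/2 = 15.36 kHz, appears at 10.18 kHz.
40.9 kHz mod fs = 10.18 kHz.
10.18 kHz ≤ fs/2 = 15.36 kHz, appears at 10.18 kHz.
Distinct values: {7.66 kHz, 10.18 kHz, 14.94 kHz}.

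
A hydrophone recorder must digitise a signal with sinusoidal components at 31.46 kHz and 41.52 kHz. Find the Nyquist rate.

83.04 kHz

Highest-frequency component: 41.52 kHz.
Nyquist rate = 2 × 41.52 kHz = 83.04 kHz.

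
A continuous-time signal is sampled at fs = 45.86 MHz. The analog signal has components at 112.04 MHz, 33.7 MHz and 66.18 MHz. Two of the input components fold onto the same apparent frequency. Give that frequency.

fs/2 = 22.93 MHz.
112.04 MHz mod fs = 20.32 MHz.
20.32 MHz ≤ fs/2 = 22.93 MHz, appears at 20.32 MHz.
33.7 MHz > fs/2 = 22.93 MHz, folds to fs − 33.7 MHz = 12.16 MHz.
66.18 MHz mod fs = 20.32 MHz.
20.32 MHz ≤ fs/2 = 22.93 MHz, appears at 20.32 MHz.
66.18 MHz and 112.04 MHz both map to 20.32 MHz.

20.32 MHz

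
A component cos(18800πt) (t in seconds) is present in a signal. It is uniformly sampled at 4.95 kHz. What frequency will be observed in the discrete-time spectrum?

0.5 kHz

ω = 18800π rad/s → f = ω/(2π) = 9400 Hz = 9.4 kHz.
9.4 kHz mod fs = 4.45 kHz.
4.45 kHz > fs/2 = 2.475 kHz, folds to fs − 4.45 kHz = 0.5 kHz.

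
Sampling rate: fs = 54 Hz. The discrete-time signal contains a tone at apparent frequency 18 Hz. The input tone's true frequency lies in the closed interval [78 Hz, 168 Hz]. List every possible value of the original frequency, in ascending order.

Frequencies that alias to 18 Hz are k·fs ± 18 Hz for integer k ≥ 0.
k=0: 18 Hz.
k=1: 36 Hz, 72 Hz.
k=2: 90 Hz, 126 Hz.
k=3: 144 Hz, 180 Hz.
k=4: 198 Hz, 234 Hz.
Within [78 Hz, 168 Hz]: 90 Hz, 126 Hz, 144 Hz.

90 Hz, 126 Hz, 144 Hz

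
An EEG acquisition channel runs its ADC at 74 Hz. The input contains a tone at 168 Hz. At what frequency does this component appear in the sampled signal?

168 Hz mod fs = 20 Hz.
20 Hz ≤ fs/2 = 37 Hz, appears at 20 Hz.

20 Hz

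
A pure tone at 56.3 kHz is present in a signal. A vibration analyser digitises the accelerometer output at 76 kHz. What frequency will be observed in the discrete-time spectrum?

56.3 kHz > fs/2 = 38 kHz, folds to fs − 56.3 kHz = 19.7 kHz.

19.7 kHz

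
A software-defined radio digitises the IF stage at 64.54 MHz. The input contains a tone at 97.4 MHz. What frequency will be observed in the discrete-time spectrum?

97.4 MHz mod fs = 32.86 MHz.
32.86 MHz > fs/2 = 32.27 MHz, folds to fs − 32.86 MHz = 31.68 MHz.

31.68 MHz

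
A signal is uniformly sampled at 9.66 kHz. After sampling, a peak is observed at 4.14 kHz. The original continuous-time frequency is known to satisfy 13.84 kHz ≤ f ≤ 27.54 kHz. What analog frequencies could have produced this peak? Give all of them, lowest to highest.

Frequencies that alias to 4.14 kHz are k·fs ± 4.14 kHz for integer k ≥ 0.
k=0: 4.14 kHz.
k=1: 5.52 kHz, 13.8 kHz.
k=2: 15.18 kHz, 23.46 kHz.
k=3: 24.84 kHz, 33.12 kHz.
k=4: 34.5 kHz, 42.78 kHz.
Within [13.84 kHz, 27.54 kHz]: 15.18 kHz, 23.46 kHz, 24.84 kHz.

15.18 kHz, 23.46 kHz, 24.84 kHz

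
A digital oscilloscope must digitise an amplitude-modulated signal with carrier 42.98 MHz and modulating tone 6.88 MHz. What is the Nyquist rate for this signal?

AM sidebands sit at fc ± fm = 36.1 MHz and 49.86 MHz.
Highest-frequency component: 49.86 MHz.
Nyquist rate = 2 × 49.86 MHz = 99.72 MHz.

99.72 MHz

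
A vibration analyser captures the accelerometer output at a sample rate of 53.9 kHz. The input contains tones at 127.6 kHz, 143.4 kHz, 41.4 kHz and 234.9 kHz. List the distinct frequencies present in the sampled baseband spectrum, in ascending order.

12.5 kHz, 18.3 kHz, 19.3 kHz, 19.8 kHz

fs/2 = 26.95 kHz.
127.6 kHz mod fs = 19.8 kHz.
19.8 kHz ≤ fs/2 = 26.95 kHz, appears at 19.8 kHz.
143.4 kHz mod fs = 35.6 kHz.
35.6 kHz > fs/2 = 26.95 kHz, folds to fs − 35.6 kHz = 18.3 kHz.
41.4 kHz > fs/2 = 26.95 kHz, folds to fs − 41.4 kHz = 12.5 kHz.
234.9 kHz mod fs = 19.3 kHz.
19.3 kHz ≤ fs/2 = 26.95 kHz, appears at 19.3 kHz.
Distinct values: {12.5 kHz, 18.3 kHz, 19.3 kHz, 19.8 kHz}.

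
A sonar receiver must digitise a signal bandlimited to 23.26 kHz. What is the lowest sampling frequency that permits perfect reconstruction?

46.52 kHz

Nyquist rate = 2 × 23.26 kHz = 46.52 kHz.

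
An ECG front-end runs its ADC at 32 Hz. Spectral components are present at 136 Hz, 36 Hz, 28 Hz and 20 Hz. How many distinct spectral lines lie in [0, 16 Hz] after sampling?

3

fs/2 = 16 Hz.
136 Hz mod fs = 8 Hz.
8 Hz ≤ fs/2 = 16 Hz, appears at 8 Hz.
36 Hz mod fs = 4 Hz.
4 Hz ≤ fs/2 = 16 Hz, appears at 4 Hz.
28 Hz > fs/2 = 16 Hz, folds to fs − 28 Hz = 4 Hz.
20 Hz > fs/2 = 16 Hz, folds to fs − 20 Hz = 12 Hz.
Distinct values: {4 Hz, 8 Hz, 12 Hz} → 3.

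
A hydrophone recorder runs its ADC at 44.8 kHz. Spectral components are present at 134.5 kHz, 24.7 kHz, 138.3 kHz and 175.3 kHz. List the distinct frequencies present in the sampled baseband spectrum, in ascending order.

0.1 kHz, 3.9 kHz, 20.1 kHz

fs/2 = 22.4 kHz.
134.5 kHz mod fs = 0.1 kHz.
0.1 kHz ≤ fs/2 = 22.4 kHz, appears at 0.1 kHz.
24.7 kHz > fs/2 = 22.4 kHz, folds to fs − 24.7 kHz = 20.1 kHz.
138.3 kHz mod fs = 3.9 kHz.
3.9 kHz ≤ fs/2 = 22.4 kHz, appears at 3.9 kHz.
175.3 kHz mod fs = 40.9 kHz.
40.9 kHz > fs/2 = 22.4 kHz, folds to fs − 40.9 kHz = 3.9 kHz.
Distinct values: {0.1 kHz, 3.9 kHz, 20.1 kHz}.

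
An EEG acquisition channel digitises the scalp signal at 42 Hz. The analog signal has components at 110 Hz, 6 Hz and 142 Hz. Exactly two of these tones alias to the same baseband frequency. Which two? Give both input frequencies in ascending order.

fs/2 = 21 Hz.
110 Hz mod fs = 26 Hz.
26 Hz > fs/2 = 21 Hz, folds to fs − 26 Hz = 16 Hz.
6 Hz ≤ fs/2 = 21 Hz, passes unchanged.
142 Hz mod fs = 16 Hz.
16 Hz ≤ fs/2 = 21 Hz, appears at 16 Hz.
110 Hz and 142 Hz both map to 16 Hz.

110 Hz, 142 Hz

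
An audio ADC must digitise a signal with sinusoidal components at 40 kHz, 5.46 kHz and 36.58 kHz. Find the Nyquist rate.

Highest-frequency component: 40 kHz.
Nyquist rate = 2 × 40 kHz = 80 kHz.

80 kHz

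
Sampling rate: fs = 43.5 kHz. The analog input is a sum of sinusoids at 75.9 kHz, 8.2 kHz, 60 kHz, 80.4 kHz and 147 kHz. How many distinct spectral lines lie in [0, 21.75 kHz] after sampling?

fs/2 = 21.75 kHz.
75.9 kHz mod fs = 32.4 kHz.
32.4 kHz > fs/2 = 21.75 kHz, folds to fs − 32.4 kHz = 11.1 kHz.
8.2 kHz ≤ fs/2 = 21.75 kHz, passes unchanged.
60 kHz mod fs = 16.5 kHz.
16.5 kHz ≤ fs/2 = 21.75 kHz, appears at 16.5 kHz.
80.4 kHz mod fs = 36.9 kHz.
36.9 kHz > fs/2 = 21.75 kHz, folds to fs − 36.9 kHz = 6.6 kHz.
147 kHz mod fs = 16.5 kHz.
16.5 kHz ≤ fs/2 = 21.75 kHz, appears at 16.5 kHz.
Distinct values: {6.6 kHz, 8.2 kHz, 11.1 kHz, 16.5 kHz} → 4.

4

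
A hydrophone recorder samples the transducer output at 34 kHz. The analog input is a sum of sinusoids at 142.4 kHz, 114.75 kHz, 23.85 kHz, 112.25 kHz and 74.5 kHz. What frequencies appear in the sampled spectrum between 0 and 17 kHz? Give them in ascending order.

6.4 kHz, 6.5 kHz, 10.15 kHz, 10.25 kHz, 12.75 kHz

fs/2 = 17 kHz.
142.4 kHz mod fs = 6.4 kHz.
6.4 kHz ≤ fs/2 = 17 kHz, appears at 6.4 kHz.
114.75 kHz mod fs = 12.75 kHz.
12.75 kHz ≤ fs/2 = 17 kHz, appears at 12.75 kHz.
23.85 kHz > fs/2 = 17 kHz, folds to fs − 23.85 kHz = 10.15 kHz.
112.25 kHz mod fs = 10.25 kHz.
10.25 kHz ≤ fs/2 = 17 kHz, appears at 10.25 kHz.
74.5 kHz mod fs = 6.5 kHz.
6.5 kHz ≤ fs/2 = 17 kHz, appears at 6.5 kHz.
Distinct values: {6.4 kHz, 6.5 kHz, 10.15 kHz, 10.25 kHz, 12.75 kHz}.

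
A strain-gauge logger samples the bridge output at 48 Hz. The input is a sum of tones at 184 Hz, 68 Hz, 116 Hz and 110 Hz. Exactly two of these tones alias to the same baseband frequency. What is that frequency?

20 Hz

fs/2 = 24 Hz.
184 Hz mod fs = 40 Hz.
40 Hz > fs/2 = 24 Hz, folds to fs − 40 Hz = 8 Hz.
68 Hz mod fs = 20 Hz.
20 Hz ≤ fs/2 = 24 Hz, appears at 20 Hz.
116 Hz mod fs = 20 Hz.
20 Hz ≤ fs/2 = 24 Hz, appears at 20 Hz.
110 Hz mod fs = 14 Hz.
14 Hz ≤ fs/2 = 24 Hz, appears at 14 Hz.
68 Hz and 116 Hz both map to 20 Hz.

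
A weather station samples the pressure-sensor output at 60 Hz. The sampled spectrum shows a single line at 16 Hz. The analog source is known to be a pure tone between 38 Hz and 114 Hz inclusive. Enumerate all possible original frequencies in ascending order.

44 Hz, 76 Hz, 104 Hz

Frequencies that alias to 16 Hz are k·fs ± 16 Hz for integer k ≥ 0.
k=0: 16 Hz.
k=1: 44 Hz, 76 Hz.
k=2: 104 Hz, 136 Hz.
k=3: 164 Hz, 196 Hz.
Within [38 Hz, 114 Hz]: 44 Hz, 76 Hz, 104 Hz.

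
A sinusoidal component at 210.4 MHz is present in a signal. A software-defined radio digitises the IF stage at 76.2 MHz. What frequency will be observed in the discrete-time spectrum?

18.2 MHz

210.4 MHz mod fs = 58 MHz.
58 MHz > fs/2 = 38.1 MHz, folds to fs − 58 MHz = 18.2 MHz.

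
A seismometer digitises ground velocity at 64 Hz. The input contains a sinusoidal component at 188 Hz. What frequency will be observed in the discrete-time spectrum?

4 Hz

188 Hz mod fs = 60 Hz.
60 Hz > fs/2 = 32 Hz, folds to fs − 60 Hz = 4 Hz.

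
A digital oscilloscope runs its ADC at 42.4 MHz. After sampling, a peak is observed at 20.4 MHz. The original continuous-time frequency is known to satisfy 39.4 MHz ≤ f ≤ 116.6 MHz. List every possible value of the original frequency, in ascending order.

Frequencies that alias to 20.4 MHz are k·fs ± 20.4 MHz for integer k ≥ 0.
k=0: 20.4 MHz.
k=1: 22 MHz, 62.8 MHz.
k=2: 64.4 MHz, 105.2 MHz.
k=3: 106.8 MHz, 147.6 MHz.
k=4: 149.2 MHz, 190 MHz.
Within [39.4 MHz, 116.6 MHz]: 62.8 MHz, 64.4 MHz, 105.2 MHz, 106.8 MHz.

62.8 MHz, 64.4 MHz, 105.2 MHz, 106.8 MHz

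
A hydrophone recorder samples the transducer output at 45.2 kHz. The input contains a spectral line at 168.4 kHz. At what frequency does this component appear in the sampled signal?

168.4 kHz mod fs = 32.8 kHz.
32.8 kHz > fs/2 = 22.6 kHz, folds to fs − 32.8 kHz = 12.4 kHz.

12.4 kHz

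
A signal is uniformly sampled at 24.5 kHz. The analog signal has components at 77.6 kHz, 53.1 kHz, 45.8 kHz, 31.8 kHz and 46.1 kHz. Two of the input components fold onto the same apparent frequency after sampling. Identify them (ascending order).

53.1 kHz, 77.6 kHz

fs/2 = 12.25 kHz.
77.6 kHz mod fs = 4.1 kHz.
4.1 kHz ≤ fs/2 = 12.25 kHz, appears at 4.1 kHz.
53.1 kHz mod fs = 4.1 kHz.
4.1 kHz ≤ fs/2 = 12.25 kHz, appears at 4.1 kHz.
45.8 kHz mod fs = 21.3 kHz.
21.3 kHz > fs/2 = 12.25 kHz, folds to fs − 21.3 kHz = 3.2 kHz.
31.8 kHz mod fs = 7.3 kHz.
7.3 kHz ≤ fs/2 = 12.25 kHz, appears at 7.3 kHz.
46.1 kHz mod fs = 21.6 kHz.
21.6 kHz > fs/2 = 12.25 kHz, folds to fs − 21.6 kHz = 2.9 kHz.
53.1 kHz and 77.6 kHz both map to 4.1 kHz.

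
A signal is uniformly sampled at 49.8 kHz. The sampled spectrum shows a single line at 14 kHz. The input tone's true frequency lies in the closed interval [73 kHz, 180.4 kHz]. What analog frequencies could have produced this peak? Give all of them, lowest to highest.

85.6 kHz, 113.6 kHz, 135.4 kHz, 163.4 kHz

Frequencies that alias to 14 kHz are k·fs ± 14 kHz for integer k ≥ 0.
k=0: 14 kHz.
k=1: 35.8 kHz, 63.8 kHz.
k=2: 85.6 kHz, 113.6 kHz.
k=3: 135.4 kHz, 163.4 kHz.
k=4: 185.2 kHz, 213.2 kHz.
Within [73 kHz, 180.4 kHz]: 85.6 kHz, 113.6 kHz, 135.4 kHz, 163.4 kHz.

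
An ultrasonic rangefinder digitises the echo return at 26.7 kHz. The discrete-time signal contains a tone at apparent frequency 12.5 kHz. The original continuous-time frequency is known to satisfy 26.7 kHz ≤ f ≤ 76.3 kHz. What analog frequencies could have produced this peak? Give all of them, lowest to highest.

39.2 kHz, 40.9 kHz, 65.9 kHz, 67.6 kHz

Frequencies that alias to 12.5 kHz are k·fs ± 12.5 kHz for integer k ≥ 0.
k=0: 12.5 kHz.
k=1: 14.2 kHz, 39.2 kHz.
k=2: 40.9 kHz, 65.9 kHz.
k=3: 67.6 kHz, 92.6 kHz.
k=4: 94.3 kHz, 119.3 kHz.
Within [26.7 kHz, 76.3 kHz]: 39.2 kHz, 40.9 kHz, 65.9 kHz, 67.6 kHz.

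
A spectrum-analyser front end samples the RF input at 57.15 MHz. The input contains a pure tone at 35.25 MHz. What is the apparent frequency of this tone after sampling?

35.25 MHz > fs/2 = 28.575 MHz, folds to fs − 35.25 MHz = 21.9 MHz.

21.9 MHz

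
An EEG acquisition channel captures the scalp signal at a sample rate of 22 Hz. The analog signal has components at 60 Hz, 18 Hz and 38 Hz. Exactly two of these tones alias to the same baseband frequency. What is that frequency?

fs/2 = 11 Hz.
60 Hz mod fs = 16 Hz.
16 Hz > fs/2 = 11 Hz, folds to fs − 16 Hz = 6 Hz.
18 Hz > fs/2 = 11 Hz, folds to fs − 18 Hz = 4 Hz.
38 Hz mod fs = 16 Hz.
16 Hz > fs/2 = 11 Hz, folds to fs − 16 Hz = 6 Hz.
38 Hz and 60 Hz both map to 6 Hz.

6 Hz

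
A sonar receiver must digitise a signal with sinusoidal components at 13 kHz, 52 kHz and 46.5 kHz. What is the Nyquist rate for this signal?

104 kHz

Highest-frequency component: 52 kHz.
Nyquist rate = 2 × 52 kHz = 104 kHz.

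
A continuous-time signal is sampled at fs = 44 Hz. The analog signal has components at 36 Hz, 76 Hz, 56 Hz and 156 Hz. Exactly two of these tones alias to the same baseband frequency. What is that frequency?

fs/2 = 22 Hz.
36 Hz > fs/2 = 22 Hz, folds to fs − 36 Hz = 8 Hz.
76 Hz mod fs = 32 Hz.
32 Hz > fs/2 = 22 Hz, folds to fs − 32 Hz = 12 Hz.
56 Hz mod fs = 12 Hz.
12 Hz ≤ fs/2 = 22 Hz, appears at 12 Hz.
156 Hz mod fs = 24 Hz.
24 Hz > fs/2 = 22 Hz, folds to fs − 24 Hz = 20 Hz.
56 Hz and 76 Hz both map to 12 Hz.

12 Hz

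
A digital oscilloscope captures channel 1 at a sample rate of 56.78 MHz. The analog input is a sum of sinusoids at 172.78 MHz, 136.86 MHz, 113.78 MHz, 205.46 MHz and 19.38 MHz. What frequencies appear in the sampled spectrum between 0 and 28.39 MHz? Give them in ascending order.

0.22 MHz, 2.44 MHz, 19.38 MHz, 21.66 MHz, 23.3 MHz

fs/2 = 28.39 MHz.
172.78 MHz mod fs = 2.44 MHz.
2.44 MHz ≤ fs/2 = 28.39 MHz, appears at 2.44 MHz.
136.86 MHz mod fs = 23.3 MHz.
23.3 MHz ≤ fs/2 = 28.39 MHz, appears at 23.3 MHz.
113.78 MHz mod fs = 0.22 MHz.
0.22 MHz ≤ fs/2 = 28.39 MHz, appears at 0.22 MHz.
205.46 MHz mod fs = 35.12 MHz.
35.12 MHz > fs/2 = 28.39 MHz, folds to fs − 35.12 MHz = 21.66 MHz.
19.38 MHz ≤ fs/2 = 28.39 MHz, passes unchanged.
Distinct values: {0.22 MHz, 2.44 MHz, 19.38 MHz, 21.66 MHz, 23.3 MHz}.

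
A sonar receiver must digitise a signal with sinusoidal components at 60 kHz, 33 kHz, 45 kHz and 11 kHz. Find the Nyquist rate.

120 kHz

Highest-frequency component: 60 kHz.
Nyquist rate = 2 × 60 kHz = 120 kHz.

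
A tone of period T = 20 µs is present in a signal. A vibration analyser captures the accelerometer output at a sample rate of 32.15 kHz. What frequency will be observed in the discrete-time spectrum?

T = 20 µs → f = 1/T = 50 kHz.
50 kHz mod fs = 17.85 kHz.
17.85 kHz > fs/2 = 16.075 kHz, folds to fs − 17.85 kHz = 14.3 kHz.

14.3 kHz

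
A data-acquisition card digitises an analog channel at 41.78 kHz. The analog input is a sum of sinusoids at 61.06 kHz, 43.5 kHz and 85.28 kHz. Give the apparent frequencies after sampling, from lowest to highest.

fs/2 = 20.89 kHz.
61.06 kHz mod fs = 19.28 kHz.
19.28 kHz ≤ fs/2 = 20.89 kHz, appears at 19.28 kHz.
43.5 kHz mod fs = 1.72 kHz.
1.72 kHz ≤ fs/2 = 20.89 kHz, appears at 1.72 kHz.
85.28 kHz mod fs = 1.72 kHz.
1.72 kHz ≤ fs/2 = 20.89 kHz, appears at 1.72 kHz.
Distinct values: {1.72 kHz, 19.28 kHz}.

1.72 kHz, 19.28 kHz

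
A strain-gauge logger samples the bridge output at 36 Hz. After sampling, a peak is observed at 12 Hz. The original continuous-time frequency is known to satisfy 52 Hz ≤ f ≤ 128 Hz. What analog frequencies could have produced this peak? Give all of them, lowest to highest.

60 Hz, 84 Hz, 96 Hz, 120 Hz

Frequencies that alias to 12 Hz are k·fs ± 12 Hz for integer k ≥ 0.
k=0: 12 Hz.
k=1: 24 Hz, 48 Hz.
k=2: 60 Hz, 84 Hz.
k=3: 96 Hz, 120 Hz.
k=4: 132 Hz, 156 Hz.
Within [52 Hz, 128 Hz]: 60 Hz, 84 Hz, 96 Hz, 120 Hz.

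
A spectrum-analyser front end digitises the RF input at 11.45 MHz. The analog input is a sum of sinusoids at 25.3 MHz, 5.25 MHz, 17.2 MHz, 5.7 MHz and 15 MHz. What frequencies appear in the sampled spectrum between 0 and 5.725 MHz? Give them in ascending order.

fs/2 = 5.725 MHz.
25.3 MHz mod fs = 2.4 MHz.
2.4 MHz ≤ fs/2 = 5.725 MHz, appears at 2.4 MHz.
5.25 MHz ≤ fs/2 = 5.725 MHz, passes unchanged.
17.2 MHz mod fs = 5.75 MHz.
5.75 MHz > fs/2 = 5.725 MHz, folds to fs − 5.75 MHz = 5.7 MHz.
5.7 MHz ≤ fs/2 = 5.725 MHz, passes unchanged.
15 MHz mod fs = 3.55 MHz.
3.55 MHz ≤ fs/2 = 5.725 MHz, appears at 3.55 MHz.
Distinct values: {2.4 MHz, 3.55 MHz, 5.25 MHz, 5.7 MHz}.

2.4 MHz, 3.55 MHz, 5.25 MHz, 5.7 MHz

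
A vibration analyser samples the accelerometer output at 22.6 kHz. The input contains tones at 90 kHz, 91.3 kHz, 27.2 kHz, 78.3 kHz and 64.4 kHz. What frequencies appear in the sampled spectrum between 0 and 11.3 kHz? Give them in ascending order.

0.4 kHz, 0.9 kHz, 3.4 kHz, 4.6 kHz, 10.5 kHz

fs/2 = 11.3 kHz.
90 kHz mod fs = 22.2 kHz.
22.2 kHz > fs/2 = 11.3 kHz, folds to fs − 22.2 kHz = 0.4 kHz.
91.3 kHz mod fs = 0.9 kHz.
0.9 kHz ≤ fs/2 = 11.3 kHz, appears at 0.9 kHz.
27.2 kHz mod fs = 4.6 kHz.
4.6 kHz ≤ fs/2 = 11.3 kHz, appears at 4.6 kHz.
78.3 kHz mod fs = 10.5 kHz.
10.5 kHz ≤ fs/2 = 11.3 kHz, appears at 10.5 kHz.
64.4 kHz mod fs = 19.2 kHz.
19.2 kHz > fs/2 = 11.3 kHz, folds to fs − 19.2 kHz = 3.4 kHz.
Distinct values: {0.4 kHz, 0.9 kHz, 3.4 kHz, 4.6 kHz, 10.5 kHz}.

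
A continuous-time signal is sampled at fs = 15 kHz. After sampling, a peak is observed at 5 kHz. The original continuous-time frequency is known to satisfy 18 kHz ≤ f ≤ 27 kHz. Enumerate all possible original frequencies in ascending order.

20 kHz, 25 kHz

Frequencies that alias to 5 kHz are k·fs ± 5 kHz for integer k ≥ 0.
k=0: 5 kHz.
k=1: 10 kHz, 20 kHz.
k=2: 25 kHz, 35 kHz.
k=3: 40 kHz, 50 kHz.
Within [18 kHz, 27 kHz]: 20 kHz, 25 kHz.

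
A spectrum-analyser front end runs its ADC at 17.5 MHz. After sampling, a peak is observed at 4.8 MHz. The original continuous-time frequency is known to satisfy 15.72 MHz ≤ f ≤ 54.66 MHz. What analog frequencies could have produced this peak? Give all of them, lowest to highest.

Frequencies that alias to 4.8 MHz are k·fs ± 4.8 MHz for integer k ≥ 0.
k=0: 4.8 MHz.
k=1: 12.7 MHz, 22.3 MHz.
k=2: 30.2 MHz, 39.8 MHz.
k=3: 47.7 MHz, 57.3 MHz.
k=4: 65.2 MHz, 74.8 MHz.
Within [15.72 MHz, 54.66 MHz]: 22.3 MHz, 30.2 MHz, 39.8 MHz, 47.7 MHz.

22.3 MHz, 30.2 MHz, 39.8 MHz, 47.7 MHz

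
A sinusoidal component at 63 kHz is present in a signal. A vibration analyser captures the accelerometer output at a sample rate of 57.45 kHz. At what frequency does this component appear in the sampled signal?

63 kHz mod fs = 5.55 kHz.
5.55 kHz ≤ fs/2 = 28.725 kHz, appears at 5.55 kHz.

5.55 kHz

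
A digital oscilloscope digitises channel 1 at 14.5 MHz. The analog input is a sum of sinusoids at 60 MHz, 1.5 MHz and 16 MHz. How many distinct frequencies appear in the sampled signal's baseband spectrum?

2

fs/2 = 7.25 MHz.
60 MHz mod fs = 2 MHz.
2 MHz ≤ fs/2 = 7.25 MHz, appears at 2 MHz.
1.5 MHz ≤ fs/2 = 7.25 MHz, passes unchanged.
16 MHz mod fs = 1.5 MHz.
1.5 MHz ≤ fs/2 = 7.25 MHz, appears at 1.5 MHz.
Distinct values: {1.5 MHz, 2 MHz} → 2.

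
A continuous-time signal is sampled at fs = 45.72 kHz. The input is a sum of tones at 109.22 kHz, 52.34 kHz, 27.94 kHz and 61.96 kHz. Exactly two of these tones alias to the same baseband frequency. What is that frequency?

17.78 kHz

fs/2 = 22.86 kHz.
109.22 kHz mod fs = 17.78 kHz.
17.78 kHz ≤ fs/2 = 22.86 kHz, appears at 17.78 kHz.
52.34 kHz mod fs = 6.62 kHz.
6.62 kHz ≤ fs/2 = 22.86 kHz, appears at 6.62 kHz.
27.94 kHz > fs/2 = 22.86 kHz, folds to fs − 27.94 kHz = 17.78 kHz.
61.96 kHz mod fs = 16.24 kHz.
16.24 kHz ≤ fs/2 = 22.86 kHz, appears at 16.24 kHz.
27.94 kHz and 109.22 kHz both map to 17.78 kHz.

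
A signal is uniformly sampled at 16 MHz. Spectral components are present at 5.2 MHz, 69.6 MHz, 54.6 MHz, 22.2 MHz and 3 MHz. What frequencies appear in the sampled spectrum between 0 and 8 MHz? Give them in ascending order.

fs/2 = 8 MHz.
5.2 MHz ≤ fs/2 = 8 MHz, passes unchanged.
69.6 MHz mod fs = 5.6 MHz.
5.6 MHz ≤ fs/2 = 8 MHz, appears at 5.6 MHz.
54.6 MHz mod fs = 6.6 MHz.
6.6 MHz ≤ fs/2 = 8 MHz, appears at 6.6 MHz.
22.2 MHz mod fs = 6.2 MHz.
6.2 MHz ≤ fs/2 = 8 MHz, appears at 6.2 MHz.
3 MHz ≤ fs/2 = 8 MHz, passes unchanged.
Distinct values: {3 MHz, 5.2 MHz, 5.6 MHz, 6.2 MHz, 6.6 MHz}.

3 MHz, 5.2 MHz, 5.6 MHz, 6.2 MHz, 6.6 MHz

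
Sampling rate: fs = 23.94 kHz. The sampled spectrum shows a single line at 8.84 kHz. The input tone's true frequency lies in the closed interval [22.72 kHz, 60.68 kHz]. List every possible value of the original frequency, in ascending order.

Frequencies that alias to 8.84 kHz are k·fs ± 8.84 kHz for integer k ≥ 0.
k=0: 8.84 kHz.
k=1: 15.1 kHz, 32.78 kHz.
k=2: 39.04 kHz, 56.72 kHz.
k=3: 62.98 kHz, 80.66 kHz.
Within [22.72 kHz, 60.68 kHz]: 32.78 kHz, 39.04 kHz, 56.72 kHz.

32.78 kHz, 39.04 kHz, 56.72 kHz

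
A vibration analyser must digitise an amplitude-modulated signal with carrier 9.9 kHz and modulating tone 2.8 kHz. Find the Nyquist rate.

25.4 kHz

AM sidebands sit at fc ± fm = 7.1 kHz and 12.7 kHz.
Highest-frequency component: 12.7 kHz.
Nyquist rate = 2 × 12.7 kHz = 25.4 kHz.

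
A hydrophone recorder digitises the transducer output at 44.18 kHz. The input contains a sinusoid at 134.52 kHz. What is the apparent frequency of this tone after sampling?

134.52 kHz mod fs = 1.98 kHz.
1.98 kHz ≤ fs/2 = 22.09 kHz, appears at 1.98 kHz.

1.98 kHz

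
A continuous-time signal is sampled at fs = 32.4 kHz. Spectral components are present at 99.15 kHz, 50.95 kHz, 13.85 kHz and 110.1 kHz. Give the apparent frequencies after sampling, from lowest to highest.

fs/2 = 16.2 kHz.
99.15 kHz mod fs = 1.95 kHz.
1.95 kHz ≤ fs/2 = 16.2 kHz, appears at 1.95 kHz.
50.95 kHz mod fs = 18.55 kHz.
18.55 kHz > fs/2 = 16.2 kHz, folds to fs − 18.55 kHz = 13.85 kHz.
13.85 kHz ≤ fs/2 = 16.2 kHz, passes unchanged.
110.1 kHz mod fs = 12.9 kHz.
12.9 kHz ≤ fs/2 = 16.2 kHz, appears at 12.9 kHz.
Distinct values: {1.95 kHz, 12.9 kHz, 13.85 kHz}.

1.95 kHz, 12.9 kHz, 13.85 kHz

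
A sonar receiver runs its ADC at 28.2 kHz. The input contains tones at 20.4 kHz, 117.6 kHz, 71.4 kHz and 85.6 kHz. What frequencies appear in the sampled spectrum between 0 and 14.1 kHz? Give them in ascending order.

1 kHz, 4.8 kHz, 7.8 kHz, 13.2 kHz

fs/2 = 14.1 kHz.
20.4 kHz > fs/2 = 14.1 kHz, folds to fs − 20.4 kHz = 7.8 kHz.
117.6 kHz mod fs = 4.8 kHz.
4.8 kHz ≤ fs/2 = 14.1 kHz, appears at 4.8 kHz.
71.4 kHz mod fs = 15 kHz.
15 kHz > fs/2 = 14.1 kHz, folds to fs − 15 kHz = 13.2 kHz.
85.6 kHz mod fs = 1 kHz.
1 kHz ≤ fs/2 = 14.1 kHz, appears at 1 kHz.
Distinct values: {1 kHz, 4.8 kHz, 7.8 kHz, 13.2 kHz}.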